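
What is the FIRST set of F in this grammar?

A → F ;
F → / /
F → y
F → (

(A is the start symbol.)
To compute FIRST(F), examine every production with F on the left-hand side, reading each right-hand side left to right until a non-nullable symbol is reached.

From F → / /:
  - '/' is a terminal: add '/' and stop
From F → y:
  - y is a terminal: add 'y' and stop
From F → (:
  - '(' is a terminal: add '(' and stop

Collecting: FIRST(F) = { '(', '/', 'y' }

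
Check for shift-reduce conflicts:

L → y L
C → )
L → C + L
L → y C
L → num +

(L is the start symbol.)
Augment with L' → L and build the canonical LR(0) collection (I0 = CLOSURE({[L' → . L]}), then GOTO on every symbol after a dot until no new states appear). It has 11 states:
  I0: { [C → . )], [L → . C + L], [L → . num +], [L → . y C], [L → . y L], [L' → . L] }  — shift
  I1: { [C → ) .] }  — reduce
  I2: { [L → C . + L] }  — shift
  I3: { [L' → L .] }  — accept
  I4: { [L → num . +] }  — shift
  I5: { [C → . )], [L → . C + L], [L → . num +], [L → . y C], [L → . y L], [L → y . C], [L → y . L] }  — shift
  I6: { [L → C . + L], [L → y C .] }  — shift, reduce
  I7: { [L → y L .] }  — reduce
  I8: { [C → . )], [L → . C + L], [L → . num +], [L → . y C], [L → . y L], [L → C + . L] }  — shift
  I9: { [L → C + L .] }  — reduce
  I10: { [L → num + .] }  — reduce

I6 contains reduce item [L → y C .] and shift item [L → C . + L] — shift-reduce conflict.

Answer: Yes — I6: [L → y C .] vs [L → C . + L]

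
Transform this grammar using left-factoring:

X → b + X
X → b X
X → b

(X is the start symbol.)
X → b X'
X' → + X
X' → X
X' → ε

Left-factoring transforms A → αβ₁ | αβ₂ into A → αA' and A' → β₁ | β₂
(α is the longest common prefix among the alternatives). Repeat until
no nonterminal has two alternatives with a common prefix.

Round 1: X has alternatives sharing prefix 'b'. Introduce X': X → b X'
  Add: X' → + X
  Add: X' → X
  Add: X' → ε

No remaining common prefixes — done.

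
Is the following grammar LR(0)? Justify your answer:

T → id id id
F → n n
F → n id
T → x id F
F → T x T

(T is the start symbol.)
A grammar is LR(0) if no state in the canonical LR(0) collection has:
  - both a shift item (dot before a terminal) and a complete item (shift-reduce conflict), or
  - two or more complete items (reduce-reduce conflict; the accept item [T' → T .] counts as a complete item here).

Augment with T' → T and build the canonical LR(0) collection (I0 = CLOSURE({[T' → . T]}), then GOTO on every symbol after a dot until no new states appear). It has 14 states:
  I0: { [T → . id id id], [T → . x id F], [T' → . T] }  — shift
  I1: { [T' → T .] }  — accept
  I2: { [T → id . id id] }  — shift
  I3: { [T → x . id F] }  — shift
  I4: { [F → . T x T], [F → . n id], [F → . n n], [T → . id id id], [T → . x id F], [T → x id . F] }  — shift
  I5: { [T → x id F .] }  — reduce
  I6: { [F → T . x T] }  — shift
  I7: { [F → n . id], [F → n . n] }  — shift
  I8: { [F → n id .] }  — reduce
  I9: { [F → n n .] }  — reduce
  I10: { [F → T x . T], [T → . id id id], [T → . x id F] }  — shift
  I11: { [F → T x T .] }  — reduce
  I12: { [T → id id . id] }  — shift
  I13: { [T → id id id .] }  — reduce

Every state is either a pure shift/goto state or contains exactly one complete item and nothing to shift — no conflicts. The grammar is LR(0).

Answer: Yes, the grammar is LR(0)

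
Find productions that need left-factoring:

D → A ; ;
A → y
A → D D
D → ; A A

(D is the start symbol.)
Left-factoring is needed when two productions for the same non-terminal
share a common prefix on the right-hand side.

Productions for D:
  D → A ; ;
  D → ; A A
Productions for A:
  A → y
  A → D D

No common prefixes found.

Answer: No, left-factoring is not needed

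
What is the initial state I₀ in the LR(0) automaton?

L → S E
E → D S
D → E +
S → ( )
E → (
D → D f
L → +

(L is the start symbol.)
{ [L → . +], [L → . S E], [L' → . L], [S → . ( )] }

First, augment the grammar with L' → L
I₀ = CLOSURE({ [L' → . L] }):
  [L' → . L] has the dot before L: add [L → . S E], [L → . +]
  [L → . S E] has the dot before S: add [S → . ( )]
No further items can be added.

I₀ = { [L → . +], [L → . S E], [L' → . L], [S → . ( )] }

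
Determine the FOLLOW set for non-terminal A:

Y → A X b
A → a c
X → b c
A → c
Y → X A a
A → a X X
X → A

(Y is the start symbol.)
{ 'a', 'b', 'c' }

To compute FOLLOW(A), find every occurrence of A on a right-hand side N → α A β: add FIRST(β) \ {ε}, and if β is empty or nullable also add FOLLOW(N). Iterate to a fixed point.

In Y → A X b: A is followed by X b, add FIRST(X b) \ {ε} = { 'a', 'b', 'c' }
In Y → X A a: A is followed by a, add FIRST(a) \ {ε} = { 'a' }
In X → A: A is at the end, add FOLLOW(X)

The FOLLOW sets referred to above (computed the same way, to a fixed point):
  FOLLOW(X) = { 'a', 'b', 'c' }

Taking the union: FOLLOW(A) = { 'a', 'b', 'c' }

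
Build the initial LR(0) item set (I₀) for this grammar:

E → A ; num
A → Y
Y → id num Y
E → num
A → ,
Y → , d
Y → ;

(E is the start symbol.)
First, augment the grammar with E' → E
I₀ = CLOSURE({ [E' → . E] }):
  [E' → . E] has the dot before E: add [E → . A ; num], [E → . num]
  [E → . A ; num] has the dot before A: add [A → . Y], [A → . ,]
  [A → . Y] has the dot before Y: add [Y → . id num Y], [Y → . , d], [Y → . ;]
No further items can be added.

I₀ = { [A → . ,], [A → . Y], [E → . A ; num], [E → . num], [E' → . E], [Y → . , d], [Y → . ;], [Y → . id num Y] }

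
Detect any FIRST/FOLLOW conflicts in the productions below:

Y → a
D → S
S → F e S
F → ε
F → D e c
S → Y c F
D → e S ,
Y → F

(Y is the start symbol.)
Nullable non-terminals: F, Y.
FIRST sets used below: FIRST(D) = { 'a', 'c', 'e' }, FIRST(F) = { 'a', 'c', 'e', ε }

F: nullable alternative(s) F → ε; FOLLOW(F) = { $, ',', 'c', 'e' }
  F → ε: FIRST \ {ε} = { } — this is the only nullable alternative, skip
  F → D e c: FIRST \ {ε} = { 'a', 'c', 'e' } — overlaps FOLLOW(F) on { 'c', 'e' }: CONFLICT

Y: nullable alternative(s) Y → F; FOLLOW(Y) = { $, 'c' }
  Y → a: FIRST \ {ε} = { 'a' } — disjoint from FOLLOW(Y)
  Y → F: FIRST \ {ε} = { 'a', 'c', 'e' } — this is the only nullable alternative, skip

D, S have no nullable alternative, so no FIRST/FOLLOW check is needed there.

So the grammar has 1 FIRST/FOLLOW conflict (marked CONFLICT above).

Answer: Yes. F → D e c with FOLLOW(F) on { 'c', 'e' }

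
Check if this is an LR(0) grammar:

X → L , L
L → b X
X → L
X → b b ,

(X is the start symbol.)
No. Shift-reduce conflict between [X → L .] and [X → L . , L]

A grammar is LR(0) if no state in the canonical LR(0) collection has:
  - both a shift item (dot before a terminal) and a complete item (shift-reduce conflict), or
  - two or more complete items (reduce-reduce conflict; the accept item [X' → X .] counts as a complete item here).

Augment with X' → X and build the canonical LR(0) collection (I0 = CLOSURE({[X' → . X]}), then GOTO on every symbol after a dot until no new states appear). It has 10 states:
  I0: { [L → . b X], [X → . L , L], [X → . L], [X → . b b ,], [X' → . X] }  — shift
  I1: { [X → L . , L], [X → L .] }  — shift, reduce
  I2: { [X' → X .] }  — accept
  I3: { [L → . b X], [L → b . X], [X → . L , L], [X → . L], [X → . b b ,], [X → b . b ,] }  — shift
  I4: { [L → b X .] }  — reduce
  I5: { [L → . b X], [L → b . X], [X → . L , L], [X → . L], [X → . b b ,], [X → b . b ,], [X → b b . ,] }  — shift
  I6: { [X → b b , .] }  — reduce
  I7: { [L → . b X], [X → L , . L] }  — shift
  I8: { [X → L , L .] }  — reduce
  I9: { [L → . b X], [L → b . X], [X → . L , L], [X → . L], [X → . b b ,] }  — shift

Conflict in state I1:
  Shift-reduce conflict between [X → L .] and [X → L . , L]
So the grammar is NOT LR(0).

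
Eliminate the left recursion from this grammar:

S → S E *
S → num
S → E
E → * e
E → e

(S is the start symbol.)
S is directly left-recursive. The standard transformation for
  A → A α₁ | ... | A α_m | β₁ | ... | β_n
is
  A  → β₁ A' | ... | β_n A'
  A' → α₁ A' | ... | α_m A' | ε

S → num becomes S → num S'
S → E becomes S → E S'
S → S E * becomes S' → E * S'
Add S' → ε

Productions for other non-terminals are unchanged:
  E → * e
  E → e

Resulting grammar:
S → num S'
S → E S'
S' → E * S'
S' → ε
E → * e
E → e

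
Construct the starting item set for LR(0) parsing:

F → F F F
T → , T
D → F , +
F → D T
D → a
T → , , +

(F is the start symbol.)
{ [D → . F , +], [D → . a], [F → . D T], [F → . F F F], [F' → . F] }

First, augment the grammar with F' → F
I₀ = CLOSURE({ [F' → . F] }):
  [F' → . F] has the dot before F: add [F → . F F F], [F → . D T]
  [F → . D T] has the dot before D: add [D → . F , +], [D → . a]
No further items can be added.

I₀ = { [D → . F , +], [D → . a], [F → . D T], [F → . F F F], [F' → . F] }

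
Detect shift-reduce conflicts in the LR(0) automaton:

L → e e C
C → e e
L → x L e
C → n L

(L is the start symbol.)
A shift-reduce conflict occurs when an LR(0) state has both:
  - a complete (reduce) item [A → α .] (dot at the end), and
  - a shift item [B → β . c γ] (dot before a terminal).

Augment with L' → L and build the canonical LR(0) collection (I0 = CLOSURE({[L' → . L]}), then GOTO on every symbol after a dot until no new states appear). It has 12 states:
  I0: { [L → . e e C], [L → . x L e], [L' → . L] }  — shift
  I1: { [L' → L .] }  — accept
  I2: { [L → e . e C] }  — shift
  I3: { [L → . e e C], [L → . x L e], [L → x . L e] }  — shift
  I4: { [L → x L . e] }  — shift
  I5: { [L → x L e .] }  — reduce
  I6: { [C → . e e], [C → . n L], [L → e e . C] }  — shift
  I7: { [L → e e C .] }  — reduce
  I8: { [C → e . e] }  — shift
  I9: { [C → n . L], [L → . e e C], [L → . x L e] }  — shift
  I10: { [C → n L .] }  — reduce
  I11: { [C → e e .] }  — reduce

No state contains both a complete item and a shift item.

Answer: No shift-reduce conflicts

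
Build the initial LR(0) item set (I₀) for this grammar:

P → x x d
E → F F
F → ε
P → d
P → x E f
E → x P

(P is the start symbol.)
First, augment the grammar with P' → P
I₀ = CLOSURE({ [P' → . P] }):
  [P' → . P] has the dot before P: add [P → . x x d], [P → . d], [P → . x E f]
No further items can be added.

I₀ = { [P → . d], [P → . x E f], [P → . x x d], [P' → . P] }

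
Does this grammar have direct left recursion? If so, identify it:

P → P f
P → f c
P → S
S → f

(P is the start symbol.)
P → P f: LEFT RECURSIVE (starts with P)
P → f c: starts with f
P → S: starts with S
S → f: starts with f

The grammar has direct left recursion on: P.

Answer: Yes, P is left-recursive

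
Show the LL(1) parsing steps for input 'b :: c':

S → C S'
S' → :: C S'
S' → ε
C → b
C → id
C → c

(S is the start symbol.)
Stack is shown with the top on the left.

Stack      Input     Action
---------------------------
S $        b :: c $  output S → C S'
C S' $     b :: c $  output C → b
b S' $     b :: c $  match 'b'
S' $       :: c $    output S' → :: C S'
:: C S' $  :: c $    match '::'
C S' $     c $       output C → c
c S' $     c $       match 'c'
S' $       $         output S' → ε
$          $         accept

The string is accepted.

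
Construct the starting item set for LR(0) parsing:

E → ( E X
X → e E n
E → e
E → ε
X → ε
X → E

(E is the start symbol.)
First, augment the grammar with E' → E
I₀ = CLOSURE({ [E' → . E] }):
  [E' → . E] has the dot before E: add [E → . ( E X], [E → . e], [E → .]
No further items can be added.

I₀ = { [E → . ( E X], [E → . e], [E → .], [E' → . E] }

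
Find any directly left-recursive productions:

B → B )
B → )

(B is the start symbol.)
Yes, B is left-recursive

Direct left recursion occurs when N → N α for some non-terminal N (the right-hand side begins with the left-hand side itself).

B → B ): LEFT RECURSIVE (starts with B)
B → ): starts with ')'

The grammar has direct left recursion on: B.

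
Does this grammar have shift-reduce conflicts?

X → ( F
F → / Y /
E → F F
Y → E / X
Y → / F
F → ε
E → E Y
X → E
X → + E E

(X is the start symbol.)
A shift-reduce conflict occurs when an LR(0) state has both:
  - a complete (reduce) item [A → α .] (dot at the end), and
  - a shift item [B → β . c γ] (dot before a terminal).

Augment with X' → X and build the canonical LR(0) collection (I0 = CLOSURE({[X' → . X]}), then GOTO on every symbol after a dot until no new states appear). It has 20 states:
  I0: { [E → . E Y], [E → . F F], [F → . / Y /], [F → .], [X → . ( F], [X → . + E E], [X → . E], [X' → . X] }  — shift, reduce
  I1: { [F → . / Y /], [F → .], [X → ( . F] }  — shift, reduce
  I2: { [E → . E Y], [E → . F F], [F → . / Y /], [F → .], [X → + . E E] }  — shift, reduce
  I3: { [E → . E Y], [E → . F F], [F → . / Y /], [F → .], [F → / . Y /], [Y → . / F], [Y → . E / X] }  — shift, reduce
  I4: { [E → . E Y], [E → . F F], [E → E . Y], [F → . / Y /], [F → .], [X → E .], [Y → . / F], [Y → . E / X] }  — shift, 2 reduces
  I5: { [E → F . F], [F → . / Y /], [F → .] }  — shift, reduce
  I6: { [X' → X .] }  — accept
  I7: { [E → F F .] }  — reduce
  I8: { [E → . E Y], [E → . F F], [F → . / Y /], [F → .], [F → / . Y /], [Y → . / F], [Y → . E / X], [Y → / . F] }  — shift, reduce
  I9: { [E → . E Y], [E → . F F], [E → E . Y], [F → . / Y /], [F → .], [Y → . / F], [Y → . E / X], [Y → E . / X] }  — shift, reduce
  I10: { [E → E Y .] }  — reduce
  I11: { [E → . E Y], [E → . F F], [F → . / Y /], [F → .], [F → / . Y /], [X → . ( F], [X → . + E E], [X → . E], [Y → . / F], [Y → . E / X], [Y → / . F], [Y → E / . X] }  — shift, reduce
  I12: { [E → . E Y], [E → . F F], [E → E . Y], [F → . / Y /], [F → .], [X → E .], [Y → . / F], [Y → . E / X], [Y → E . / X] }  — shift, 2 reduces
  I13: { [E → F . F], [F → . / Y /], [F → .], [Y → / F .] }  — shift, 2 reduces
  I14: { [Y → E / X .] }  — reduce
  I15: { [F → / Y . /] }  — shift
  I16: { [F → / Y / .] }  — reduce
  I17: { [E → . E Y], [E → . F F], [E → E . Y], [F → . / Y /], [F → .], [X → + E . E], [Y → . / F], [Y → . E / X] }  — shift, reduce
  I18: { [E → . E Y], [E → . F F], [E → E . Y], [F → . / Y /], [F → .], [X → + E E .], [Y → . / F], [Y → . E / X], [Y → E . / X] }  — shift, 2 reduces
  I19: { [X → ( F .] }  — reduce

I0 contains reduce item [F → .] and shift items [F → . / Y /], [X → . ( F], [X → . + E E] — shift-reduce conflict.
I1 contains reduce item [F → .] and shift item [F → . / Y /] — shift-reduce conflict.
I2 contains reduce item [F → .] and shift item [F → . / Y /] — shift-reduce conflict.
I3 contains reduce item [F → .] and shift items [F → . / Y /], [Y → . / F] — shift-reduce conflict.
I4 contains reduce items [F → .], [X → E .] and shift items [F → . / Y /], [Y → . / F] — shift-reduce conflict.
I5 contains reduce item [F → .] and shift item [F → . / Y /] — shift-reduce conflict.
I8 contains reduce item [F → .] and shift items [F → . / Y /], [Y → . / F] — shift-reduce conflict.
I9 contains reduce item [F → .] and shift items [F → . / Y /], [Y → . / F], [Y → E . / X] — shift-reduce conflict.
I11 contains reduce item [F → .] and shift items [F → . / Y /], [X → . ( F], [X → . + E E], [Y → . / F] — shift-reduce conflict.
I12 contains reduce items [F → .], [X → E .] and shift items [F → . / Y /], [Y → . / F], [Y → E . / X] — shift-reduce conflict.
I13 contains reduce items [F → .], [Y → / F .] and shift item [F → . / Y /] — shift-reduce conflict.
I17 contains reduce item [F → .] and shift items [F → . / Y /], [Y → . / F] — shift-reduce conflict.
I18 contains reduce items [F → .], [X → + E E .] and shift items [F → . / Y /], [Y → . / F], [Y → E . / X] — shift-reduce conflict.

Answer: Yes — I0: [F → .] vs [F → . / Y /]; I1: [F → .] vs [F → . / Y /]; I2: [F → .] vs [F → . / Y /]; I3: [F → .] vs [F → . / Y /]; I4: [F → .] vs [F → . / Y /]; I5: [F → .] vs [F → . / Y /]; I8: [F → .] vs [F → . / Y /]; I9: [F → .] vs [F → . / Y /]; I11: [F → .] vs [F → . / Y /]; I12: [F → .] vs [F → . / Y /]; I13: [F → .] vs [F → . / Y /]; I17: [F → .] vs [F → . / Y /]; I18: [F → .] vs [F → . / Y /]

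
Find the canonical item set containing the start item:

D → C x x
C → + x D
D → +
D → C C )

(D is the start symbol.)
First, augment the grammar with D' → D
I₀ = CLOSURE({ [D' → . D] }):
  [D' → . D] has the dot before D: add [D → . C x x], [D → . +], [D → . C C )]
  [D → . C x x] has the dot before C: add [C → . + x D]
No further items can be added.

I₀ = { [C → . + x D], [D → . +], [D → . C C )], [D → . C x x], [D' → . D] }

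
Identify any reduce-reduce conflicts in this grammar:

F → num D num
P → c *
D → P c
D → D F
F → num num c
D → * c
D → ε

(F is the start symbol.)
Yes — I12: [D → .] vs [F → num D num .]

Augment with F' → F and build the canonical LR(0) collection (I0 = CLOSURE({[F' → . F]}), then GOTO on every symbol after a dot until no new states appear). It has 14 states:
  I0: { [F → . num D num], [F → . num num c], [F' → . F] }  — shift
  I1: { [F' → F .] }  — accept
  I2: { [D → . * c], [D → . D F], [D → . P c], [D → .], [F → num . D num], [F → num . num c], [P → . c *] }  — shift, reduce
  I3: { [D → * . c] }  — shift
  I4: { [D → D . F], [F → . num D num], [F → . num num c], [F → num D . num] }  — shift
  I5: { [D → P . c] }  — shift
  I6: { [P → c . *] }  — shift
  I7: { [F → num num . c] }  — shift
  I8: { [F → num num c .] }  — reduce
  I9: { [P → c * .] }  — reduce
  I10: { [D → P c .] }  — reduce
  I11: { [D → D F .] }  — reduce
  I12: { [D → . * c], [D → . D F], [D → . P c], [D → .], [F → num . D num], [F → num . num c], [F → num D num .], [P → . c *] }  — shift, 2 reduces
  I13: { [D → * c .] }  — reduce

I12 contains complete items [D → .], [F → num D num .] — reduce-reduce conflict.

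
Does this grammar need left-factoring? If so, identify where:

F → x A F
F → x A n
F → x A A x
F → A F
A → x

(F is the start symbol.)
Yes, F has productions with common prefix 'x A'

Left-factoring is needed when two productions for the same non-terminal
share a common prefix on the right-hand side.

Productions for F:
  F → x A F
  F → x A n
  F → x A A x
  F → A F

Found common prefix 'x A' in productions for F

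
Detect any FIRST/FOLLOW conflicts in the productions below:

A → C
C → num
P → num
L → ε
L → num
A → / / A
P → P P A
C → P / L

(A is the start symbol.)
Yes. L → num with FOLLOW(L) on { 'num' }

Nullable non-terminals: L.

L: nullable alternative(s) L → ε; FOLLOW(L) = { $, '/', 'num' }
  L → ε: FIRST \ {ε} = { } — this is the only nullable alternative, skip
  L → num: FIRST \ {ε} = { 'num' } — overlaps FOLLOW(L) on { 'num' }: CONFLICT

A, C, P have no nullable alternative, so no FIRST/FOLLOW check is needed there.

So the grammar has 1 FIRST/FOLLOW conflict (marked CONFLICT above).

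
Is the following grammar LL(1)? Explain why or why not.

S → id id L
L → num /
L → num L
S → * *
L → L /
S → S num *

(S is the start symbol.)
No. Predict set conflict for S: { 'id' }

A grammar is LL(1) if for each non-terminal N with multiple productions, the predict sets of those productions are pairwise disjoint, where PREDICT(N → α) = (FIRST(α) \ {ε}) ∪ (FOLLOW(N) if α ⇒* ε).

Relevant sets:
  FIRST(S) = { '*', 'id' }
  FIRST(L) = { 'num' }

For S:
  PREDICT(S → id id L) = { 'id' }
  PREDICT(S → '*' '*') = { '*' }
  PREDICT(S → S num '*') = { '*', 'id' }
For L:
  PREDICT(L → num '/') = { 'num' }
  PREDICT(L → num L) = { 'num' }
  PREDICT(L → L '/') = { 'num' }

Conflict found: Predict set conflict for S: { 'id' }
The grammar is NOT LL(1).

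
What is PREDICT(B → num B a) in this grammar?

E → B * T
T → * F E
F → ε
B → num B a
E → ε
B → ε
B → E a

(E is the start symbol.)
PREDICT(B → num B a) = (FIRST(RHS) \ {ε}) ∪ (FOLLOW(B) if ε ∈ FIRST(RHS), i.e. RHS ⇒* ε)
FIRST(num B a) = { 'num' }
ε ∉ FIRST(num B a), so FOLLOW(B) is not added.
PREDICT(B → num B a) = { 'num' }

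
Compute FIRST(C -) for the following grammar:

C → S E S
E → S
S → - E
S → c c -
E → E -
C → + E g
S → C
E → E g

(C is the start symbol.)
{ '+', '-', 'c' }

FIRST sets of the non-terminals involved (from the grammar, by fixed-point iteration):
  FIRST(C) = { '+', '-', 'c' }

To compute FIRST(C -), process the symbols left to right:
Symbol C is a non-terminal. Add FIRST(C) \ {ε} = { '+', '-', 'c' }
C is not nullable (ε ∉ FIRST(C)), so stop here.
FIRST(C -) = { '+', '-', 'c' }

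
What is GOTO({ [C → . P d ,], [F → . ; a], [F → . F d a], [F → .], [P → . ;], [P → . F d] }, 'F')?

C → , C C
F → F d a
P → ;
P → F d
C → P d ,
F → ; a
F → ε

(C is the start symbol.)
GOTO(I, 'F') = CLOSURE({ [A → αX.β] : [A → α.Xβ] ∈ I, X = 'F' })

Items with dot before 'F', with the dot advanced:
  [F → . F d a] → [F → F . d a]
  [P → . F d] → [P → F . d]
Closure adds nothing (no advanced item has the dot before a non-terminal).

GOTO = { [F → F . d a], [P → F . d] }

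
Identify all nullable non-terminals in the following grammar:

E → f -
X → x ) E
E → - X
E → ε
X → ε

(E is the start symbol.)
ε-productions: E → ε, X → ε
So E, X are immediately nullable.
Every non-terminal is now nullable.
Nullable = { 'E', 'X' }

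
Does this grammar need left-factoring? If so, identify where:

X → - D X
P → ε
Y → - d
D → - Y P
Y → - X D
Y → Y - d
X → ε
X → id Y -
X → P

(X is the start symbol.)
Left-factoring is needed when two productions for the same non-terminal
share a common prefix on the right-hand side.

Productions for X:
  X → - D X
  X → ε
  X → id Y -
  X → P
Productions for Y:
  Y → - d
  Y → - X D
  Y → Y - d

Found common prefix '-' in productions for Y

Answer: Yes, Y has productions with common prefix '-'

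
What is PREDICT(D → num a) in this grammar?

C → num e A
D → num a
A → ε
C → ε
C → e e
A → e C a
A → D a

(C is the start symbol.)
PREDICT(D → num a) = (FIRST(RHS) \ {ε}) ∪ (FOLLOW(D) if ε ∈ FIRST(RHS), i.e. RHS ⇒* ε)
FIRST(num a) = { 'num' }
ε ∉ FIRST(num a), so FOLLOW(D) is not added.
PREDICT(D → num a) = { 'num' }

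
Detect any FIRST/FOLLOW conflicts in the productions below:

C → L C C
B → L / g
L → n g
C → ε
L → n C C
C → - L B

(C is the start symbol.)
Yes. C → L C C with FOLLOW(C) on { 'n' }; C → '-' L B with FOLLOW(C) on { '-' }

A FIRST/FOLLOW conflict occurs when a non-terminal N has a nullable alternative N → β (β ⇒* ε) and another alternative N → α with FIRST(α) ∩ FOLLOW(N) ≠ ∅: on such a lookahead the parser cannot decide between expanding α and letting N vanish via β.

Nullable non-terminals: C.
FIRST sets used below: FIRST(L) = { 'n' }

C: nullable alternative(s) C → ε; FOLLOW(C) = { $, '-', '/', 'n' }
  C → L C C: FIRST \ {ε} = { 'n' } — overlaps FOLLOW(C) on { 'n' }: CONFLICT
  C → ε: FIRST \ {ε} = { } — this is the only nullable alternative, skip
  C → - L B: FIRST \ {ε} = { '-' } — overlaps FOLLOW(C) on { '-' }: CONFLICT

B, L have no nullable alternative, so no FIRST/FOLLOW check is needed there.

So the grammar has 2 FIRST/FOLLOW conflicts (marked CONFLICT above).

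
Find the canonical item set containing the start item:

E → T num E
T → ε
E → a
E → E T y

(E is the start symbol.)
{ [E → . E T y], [E → . T num E], [E → . a], [E' → . E], [T → .] }

First, augment the grammar with E' → E
I₀ = CLOSURE({ [E' → . E] }):
  [E' → . E] has the dot before E: add [E → . T num E], [E → . a], [E → . E T y]
  [E → . T num E] has the dot before T: add [T → .]
No further items can be added.

I₀ = { [E → . E T y], [E → . T num E], [E → . a], [E' → . E], [T → .] }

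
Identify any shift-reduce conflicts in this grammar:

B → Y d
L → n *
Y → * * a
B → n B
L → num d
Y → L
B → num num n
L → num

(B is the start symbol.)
Yes — I6: [L → num .] vs [B → num . num n]; I10: [L → n * .] vs [Y → * . * a]

A shift-reduce conflict occurs when an LR(0) state has both:
  - a complete (reduce) item [A → α .] (dot at the end), and
  - a shift item [B → β . c γ] (dot before a terminal).

Augment with B' → B and build the canonical LR(0) collection (I0 = CLOSURE({[B' → . B]}), then GOTO on every symbol after a dot until no new states appear). It has 15 states:
  I0: { [B → . Y d], [B → . n B], [B → . num num n], [B' → . B], [L → . n *], [L → . num d], [L → . num], [Y → . * * a], [Y → . L] }  — shift
  I1: { [Y → * . * a] }  — shift
  I2: { [B' → B .] }  — accept
  I3: { [Y → L .] }  — reduce
  I4: { [B → Y . d] }  — shift
  I5: { [B → . Y d], [B → . n B], [B → . num num n], [B → n . B], [L → . n *], [L → . num d], [L → . num], [L → n . *], [Y → . * * a], [Y → . L] }  — shift
  I6: { [B → num . num n], [L → num . d], [L → num .] }  — shift, reduce
  I7: { [L → num d .] }  — reduce
  I8: { [B → num num . n] }  — shift
  I9: { [B → num num n .] }  — reduce
  I10: { [L → n * .], [Y → * . * a] }  — shift, reduce
  I11: { [B → n B .] }  — reduce
  I12: { [Y → * * . a] }  — shift
  I13: { [Y → * * a .] }  — reduce
  I14: { [B → Y d .] }  — reduce

I6 contains reduce item [L → num .] and shift items [B → num . num n], [L → num . d] — shift-reduce conflict.
I10 contains reduce item [L → n * .] and shift item [Y → * . * a] — shift-reduce conflict.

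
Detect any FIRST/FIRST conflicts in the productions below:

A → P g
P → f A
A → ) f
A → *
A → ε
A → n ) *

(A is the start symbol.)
A FIRST/FIRST conflict occurs when two productions N → α and N → β for the same non-terminal have FIRST(α) ∩ FIRST(β) ≠ ∅ (with ε ∈ FIRST of a nullable right-hand side, so two nullable alternatives also conflict).

FIRST sets of the non-terminals at (or reachable through a nullable prefix from) the front of some alternative:
  FIRST(P) = { 'f' }

Productions for A:
  A → P g: FIRST = { 'f' }
  A → ) f: FIRST = { ')' }
  A → *: FIRST = { '*' }
  A → ε: FIRST = { ε }
  A → n ) *: FIRST = { 'n' }
P has only one production, so no FIRST/FIRST conflict is possible there.

All alternatives of each non-terminal have pairwise disjoint FIRST sets.

Answer: No FIRST/FIRST conflicts.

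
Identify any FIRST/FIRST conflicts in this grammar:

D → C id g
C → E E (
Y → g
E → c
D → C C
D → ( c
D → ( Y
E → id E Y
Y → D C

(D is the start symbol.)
Yes. D → C id g / D → C C on { 'c', 'id' }; D → '(' c / D → '(' Y on { '(' }

A FIRST/FIRST conflict occurs when two productions N → α and N → β for the same non-terminal have FIRST(α) ∩ FIRST(β) ≠ ∅ (with ε ∈ FIRST of a nullable right-hand side, so two nullable alternatives also conflict).

FIRST sets of the non-terminals at (or reachable through a nullable prefix from) the front of some alternative:
  FIRST(C) = { 'c', 'id' }
  FIRST(D) = { '(', 'c', 'id' }

Productions for D:
  D → C id g: FIRST = { 'c', 'id' }
  D → C C: FIRST = { 'c', 'id' }
  D → ( c: FIRST = { '(' }
  D → ( Y: FIRST = { '(' }
Productions for Y:
  Y → g: FIRST = { 'g' }
  Y → D C: FIRST = { '(', 'c', 'id' }
Productions for E:
  E → c: FIRST = { 'c' }
  E → id E Y: FIRST = { 'id' }
C has only one production, so no FIRST/FIRST conflict is possible there.

Conflict for D: D → C id g and D → C C
  Overlap: { 'c', 'id' }
Conflict for D: D → ( c and D → ( Y
  Overlap: { '(' }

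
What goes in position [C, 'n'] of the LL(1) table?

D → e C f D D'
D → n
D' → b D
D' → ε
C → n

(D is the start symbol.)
C → n

To find M[C, 'n'], we find productions for C where 'n' is in the predict set (PREDICT(N → α) = (FIRST(α) \ {ε}) ∪ (FOLLOW(N) if α ⇒* ε)).

C → n: PREDICT = { 'n' }
  'n' is in predict set, so this production goes in M[C, 'n']

M[C, 'n'] = C → n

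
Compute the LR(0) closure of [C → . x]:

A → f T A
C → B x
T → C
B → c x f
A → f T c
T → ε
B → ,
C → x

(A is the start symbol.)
{ [C → . x] }

To compute CLOSURE, for each item [A → α.Bβ] where B is a non-terminal, add [B → .γ] for all productions B → γ; repeat for the newly added items until nothing changes.

Start with: [C → . x]
The dot precedes the terminal x, so nothing is added.

CLOSURE = { [C → . x] }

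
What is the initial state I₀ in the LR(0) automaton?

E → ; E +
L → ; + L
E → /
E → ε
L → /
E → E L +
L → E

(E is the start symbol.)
First, augment the grammar with E' → E
I₀ = CLOSURE({ [E' → . E] }):
  [E' → . E] has the dot before E: add [E → . ; E +], [E → . /], [E → .], [E → . E L +]
No further items can be added.

I₀ = { [E → . /], [E → . ; E +], [E → . E L +], [E → .], [E' → . E] }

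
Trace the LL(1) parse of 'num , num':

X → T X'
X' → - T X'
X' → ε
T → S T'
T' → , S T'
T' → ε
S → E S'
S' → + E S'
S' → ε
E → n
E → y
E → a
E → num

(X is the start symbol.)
LL(1) parsing maintains a stack (initially the start symbol over $) and the input. At each step: if the stack top is a terminal, match it against the current input token; if it is a non-terminal N, replace it with the RHS of M[N, lookahead] (the unique production whose predict set contains the lookahead).

Stack is shown with the top on the left.

Stack           Input        Action
-----------------------------------
X $             num , num $  output X → T X'
T X' $          num , num $  output T → S T'
S T' X' $       num , num $  output S → E S'
E S' T' X' $    num , num $  output E → num
num S' T' X' $  num , num $  match 'num'
S' T' X' $      , num $      output S' → ε
T' X' $         , num $      output T' → , S T'
, S T' X' $     , num $      match ','
S T' X' $       num $        output S → E S'
E S' T' X' $    num $        output E → num
num S' T' X' $  num $        match 'num'
S' T' X' $      $            output S' → ε
T' X' $         $            output T' → ε
X' $            $            output X' → ε
$               $            accept

The string is accepted.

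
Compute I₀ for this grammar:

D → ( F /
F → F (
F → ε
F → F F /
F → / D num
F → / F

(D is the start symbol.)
First, augment the grammar with D' → D
I₀ = CLOSURE({ [D' → . D] }):
  [D' → . D] has the dot before D: add [D → . ( F /]
No further items can be added.

I₀ = { [D → . ( F /], [D' → . D] }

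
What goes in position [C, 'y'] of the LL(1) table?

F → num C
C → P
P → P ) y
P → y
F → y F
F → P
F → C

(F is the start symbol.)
C → P

To find M[C, 'y'], we find productions for C where 'y' is in the predict set (PREDICT(N → α) = (FIRST(α) \ {ε}) ∪ (FOLLOW(N) if α ⇒* ε)).

Relevant sets:
  FIRST(P) = { 'y' }

C → P: PREDICT = { 'y' }
  'y' is in predict set, so this production goes in M[C, 'y']

M[C, 'y'] = C → P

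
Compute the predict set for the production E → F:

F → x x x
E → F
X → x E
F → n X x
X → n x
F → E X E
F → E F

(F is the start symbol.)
{ 'n', 'x' }

PREDICT(E → F) = (FIRST(RHS) \ {ε}) ∪ (FOLLOW(E) if ε ∈ FIRST(RHS), i.e. RHS ⇒* ε)
FIRST(F) = { 'n', 'x' }
FIRST(F) = { 'n', 'x' }
ε ∉ FIRST(F), so FOLLOW(E) is not added.
PREDICT(E → F) = { 'n', 'x' }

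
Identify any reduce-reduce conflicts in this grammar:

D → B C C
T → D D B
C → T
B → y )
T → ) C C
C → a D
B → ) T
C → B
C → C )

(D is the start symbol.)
A reduce-reduce conflict occurs when an LR(0) state has two complete items [A → α .] and [B → β .] — both call for a reduction, and with no lookahead the parser cannot choose between them.

Augment with D' → D and build the canonical LR(0) collection (I0 = CLOSURE({[D' → . D]}), then GOTO on every symbol after a dot until no new states appear). It has 22 states:
  I0: { [B → . ) T], [B → . y )], [D → . B C C], [D' → . D] }  — shift
  I1: { [B → ) . T], [B → . ) T], [B → . y )], [D → . B C C], [T → . ) C C], [T → . D D B] }  — shift
  I2: { [B → . ) T], [B → . y )], [C → . B], [C → . C )], [C → . T], [C → . a D], [D → . B C C], [D → B . C C], [T → . ) C C], [T → . D D B] }  — shift
  I3: { [D' → D .] }  — accept
  I4: { [B → y . )] }  — shift
  I5: { [B → y ) .] }  — reduce
  I6: { [B → ) . T], [B → . ) T], [B → . y )], [C → . B], [C → . C )], [C → . T], [C → . a D], [D → . B C C], [T → ) . C C], [T → . ) C C], [T → . D D B] }  — shift
  I7: { [B → . ) T], [B → . y )], [C → . B], [C → . C )], [C → . T], [C → . a D], [C → B .], [D → . B C C], [D → B . C C], [T → . ) C C], [T → . D D B] }  — shift, reduce
  I8: { [B → . ) T], [B → . y )], [C → . B], [C → . C )], [C → . T], [C → . a D], [C → C . )], [D → . B C C], [D → B C . C], [T → . ) C C], [T → . D D B] }  — shift
  I9: { [B → . ) T], [B → . y )], [D → . B C C], [T → D . D B] }  — shift
  I10: { [C → T .] }  — reduce
  I11: { [B → . ) T], [B → . y )], [C → a . D], [D → . B C C] }  — shift
  I12: { [C → a D .] }  — reduce
  I13: { [B → . ) T], [B → . y )], [T → D D . B] }  — shift
  I14: { [T → D D B .] }  — reduce
  I15: { [B → ) . T], [B → . ) T], [B → . y )], [C → . B], [C → . C )], [C → . T], [C → . a D], [C → C ) .], [D → . B C C], [T → ) . C C], [T → . ) C C], [T → . D D B] }  — shift, reduce
  I16: { [C → C . )], [D → B C C .] }  — shift, reduce
  I17: { [C → C ) .] }  — reduce
  I18: { [B → . ) T], [B → . y )], [C → . B], [C → . C )], [C → . T], [C → . a D], [C → C . )], [D → . B C C], [T → ) C . C], [T → . ) C C], [T → . D D B] }  — shift
  I19: { [B → ) T .], [C → T .] }  — 2 reduces
  I20: { [C → C . )], [T → ) C C .] }  — shift, reduce
  I21: { [B → ) T .] }  — reduce

I19 contains complete items [B → ) T .], [C → T .] — reduce-reduce conflict.

Answer: Yes — I19: [B → ) T .] vs [C → T .]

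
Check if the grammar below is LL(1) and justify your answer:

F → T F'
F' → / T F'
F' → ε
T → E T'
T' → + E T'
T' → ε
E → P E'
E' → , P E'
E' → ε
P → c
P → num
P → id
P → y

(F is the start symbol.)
Relevant sets:
  FOLLOW(F') = { $ }
  FOLLOW(T') = { $, '/' }
  FOLLOW(E') = { $, '+', '/' }

For F':
  PREDICT(F' → '/' T F') = { '/' }
  PREDICT(F' → ε) = { $ }
For T':
  PREDICT(T' → '+' E T') = { '+' }
  PREDICT(T' → ε) = { $, '/' }
For E':
  PREDICT(E' → ',' P E') = { ',' }
  PREDICT(E' → ε) = { $, '+', '/' }
For P:
  PREDICT(P → c) = { 'c' }
  PREDICT(P → num) = { 'num' }
  PREDICT(P → id) = { 'id' }
  PREDICT(P → y) = { 'y' }
F, T, E have a single production, so nothing to check there.

All predict sets are disjoint. The grammar IS LL(1).

Answer: Yes, the grammar is LL(1).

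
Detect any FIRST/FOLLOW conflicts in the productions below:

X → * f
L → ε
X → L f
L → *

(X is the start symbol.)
No FIRST/FOLLOW conflicts.

A FIRST/FOLLOW conflict occurs when a non-terminal N has a nullable alternative N → β (β ⇒* ε) and another alternative N → α with FIRST(α) ∩ FOLLOW(N) ≠ ∅: on such a lookahead the parser cannot decide between expanding α and letting N vanish via β.

Nullable non-terminals: L.

L: nullable alternative(s) L → ε; FOLLOW(L) = { 'f' }
  L → ε: FIRST \ {ε} = { } — this is the only nullable alternative, skip
  L → *: FIRST \ {ε} = { '*' } — disjoint from FOLLOW(L)

X has no nullable alternative, so no FIRST/FOLLOW check is needed there.

No FIRST/FOLLOW conflicts found.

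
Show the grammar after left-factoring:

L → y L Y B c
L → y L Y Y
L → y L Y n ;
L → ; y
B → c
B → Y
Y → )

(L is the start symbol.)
L → y L Y L'
L' → B c
L' → Y
L' → n ;
L → ; y
B → c
B → Y
Y → )

Left-factoring transforms A → αβ₁ | αβ₂ into A → αA' and A' → β₁ | β₂
(α is the longest common prefix among the alternatives). Repeat until
no nonterminal has two alternatives with a common prefix.

Round 1: L has alternatives sharing prefix 'y L Y'. Introduce L': L → y L Y L'
  Add: L' → B c
  Add: L' → Y
  Add: L' → n ;

No remaining common prefixes — done.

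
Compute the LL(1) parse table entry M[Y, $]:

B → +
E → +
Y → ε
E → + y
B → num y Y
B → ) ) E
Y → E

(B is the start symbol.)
To find M[Y, $], we find productions for Y where $ is in the predict set (PREDICT(N → α) = (FIRST(α) \ {ε}) ∪ (FOLLOW(N) if α ⇒* ε)).

Relevant sets:
  FIRST(E) = { '+' }
  FOLLOW(Y) = { $ }

Y → ε: PREDICT = { $ }
  $ is in predict set, so this production goes in M[Y, $]
Y → E: PREDICT = { '+' }

M[Y, $] = Y → ε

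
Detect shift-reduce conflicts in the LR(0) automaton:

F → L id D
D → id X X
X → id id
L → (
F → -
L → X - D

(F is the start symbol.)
No shift-reduce conflicts

Augment with F' → F and build the canonical LR(0) collection (I0 = CLOSURE({[F' → . F]}), then GOTO on every symbol after a dot until no new states appear). It has 15 states:
  I0: { [F → . -], [F → . L id D], [F' → . F], [L → . (], [L → . X - D], [X → . id id] }  — shift
  I1: { [L → ( .] }  — reduce
  I2: { [F → - .] }  — reduce
  I3: { [F' → F .] }  — accept
  I4: { [F → L . id D] }  — shift
  I5: { [L → X . - D] }  — shift
  I6: { [X → id . id] }  — shift
  I7: { [X → id id .] }  — reduce
  I8: { [D → . id X X], [L → X - . D] }  — shift
  I9: { [L → X - D .] }  — reduce
  I10: { [D → id . X X], [X → . id id] }  — shift
  I11: { [D → id X . X], [X → . id id] }  — shift
  I12: { [D → id X X .] }  — reduce
  I13: { [D → . id X X], [F → L id . D] }  — shift
  I14: { [F → L id D .] }  — reduce

No state contains both a complete item and a shift item.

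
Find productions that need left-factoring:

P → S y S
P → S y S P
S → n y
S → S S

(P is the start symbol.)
Left-factoring is needed when two productions for the same non-terminal
share a common prefix on the right-hand side.

Productions for P:
  P → S y S
  P → S y S P
Productions for S:
  S → n y
  S → S S

Found common prefix 'S y S' in productions for P

Answer: Yes, P has productions with common prefix 'S y S'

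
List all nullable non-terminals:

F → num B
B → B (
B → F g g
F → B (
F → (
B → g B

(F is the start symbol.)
None

There are no ε-productions, so no non-terminal can derive ε.
No non-terminals are nullable.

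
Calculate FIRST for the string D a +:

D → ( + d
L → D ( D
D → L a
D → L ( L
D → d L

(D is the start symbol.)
FIRST sets of the non-terminals involved (from the grammar, by fixed-point iteration):
  FIRST(D) = { '(', 'd' }

To compute FIRST(D a +), process the symbols left to right:
Symbol D is a non-terminal. Add FIRST(D) \ {ε} = { '(', 'd' }
D is not nullable (ε ∉ FIRST(D)), so stop here.
FIRST(D a +) = { '(', 'd' }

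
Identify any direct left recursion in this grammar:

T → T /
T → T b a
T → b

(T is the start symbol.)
Direct left recursion occurs when N → N α for some non-terminal N (the right-hand side begins with the left-hand side itself).

T → T /: LEFT RECURSIVE (starts with T)
T → T b a: LEFT RECURSIVE (starts with T)
T → b: starts with b

The grammar has direct left recursion on: T.

Answer: Yes, T is left-recursive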